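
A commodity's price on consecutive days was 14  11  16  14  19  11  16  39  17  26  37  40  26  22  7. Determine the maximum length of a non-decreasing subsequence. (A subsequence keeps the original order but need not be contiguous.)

7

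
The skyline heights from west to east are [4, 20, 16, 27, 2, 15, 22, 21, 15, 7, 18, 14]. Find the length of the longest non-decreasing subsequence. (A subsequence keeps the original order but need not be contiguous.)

Track the smallest tail for each achievable length (allowing ties):
4 → extends → [4]
20 → extends → [4, 20]
16 → replaces 20 → [4, 16]
27 → extends → [4, 16, 27]
2 → replaces 4 → [2, 16, 27]
15 → replaces 16 → [2, 15, 27]
22 → replaces 27 → [2, 15, 22]
21 → replaces 22 → [2, 15, 21]
15 → replaces 21 → [2, 15, 15]
7 → replaces 15 → [2, 7, 15]
18 → extends → [2, 7, 15, 18]
14 → replaces 15 → [2, 7, 14, 18]
Four tails, so the longest non-decreasing subsequence has length 4 (e.g. 4, 15, 15, 18).

4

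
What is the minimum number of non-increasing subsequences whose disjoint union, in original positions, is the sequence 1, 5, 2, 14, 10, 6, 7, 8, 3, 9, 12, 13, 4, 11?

The minimum number of non-increasing subsequences covering a sequence equals the length of its longest strictly increasing subsequence.
LIS length is 8 (e.g. 1, 5, 6, 7, 8, 9, 12, 13), so 8 piles are needed.

8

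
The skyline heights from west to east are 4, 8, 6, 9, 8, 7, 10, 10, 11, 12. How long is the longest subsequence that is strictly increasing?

6

Track the smallest tail for each achievable length (strict):
4 → extends → [4]
8 → extends → [4, 8]
6 → replaces 8 → [4, 6]
9 → extends → [4, 6, 9]
8 → replaces 9 → [4, 6, 8]
7 → replaces 8 → [4, 6, 7]
10 → extends → [4, 6, 7, 10]
10 → already a tail → [4, 6, 7, 10]
11 → extends → [4, 6, 7, 10, 11]
12 → extends → [4, 6, 7, 10, 11, 12]
Six tails, so the longest strictly increasing subsequence has length 6 (e.g. 4, 8, 9, 10, 11, 12).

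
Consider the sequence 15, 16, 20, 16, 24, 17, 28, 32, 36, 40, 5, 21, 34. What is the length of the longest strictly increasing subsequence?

8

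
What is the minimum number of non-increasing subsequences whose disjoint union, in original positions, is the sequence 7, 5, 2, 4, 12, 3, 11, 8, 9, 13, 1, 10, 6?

5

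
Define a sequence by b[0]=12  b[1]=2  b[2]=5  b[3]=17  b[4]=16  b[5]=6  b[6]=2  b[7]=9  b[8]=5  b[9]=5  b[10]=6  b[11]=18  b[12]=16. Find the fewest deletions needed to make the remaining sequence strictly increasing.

Fewest deletions = n − (longest strictly increasing subsequence).
Patience tails:
12 → extends → [12]
2 → replaces 12 → [2]
5 → extends → [2, 5]
17 → extends → [2, 5, 17]
16 → replaces 17 → [2, 5, 16]
6 → replaces 16 → [2, 5, 6]
2 → already a tail → [2, 5, 6]
9 → extends → [2, 5, 6, 9]
5 → already a tail → [2, 5, 6, 9]
5 → already a tail → [2, 5, 6, 9]
6 → already a tail → [2, 5, 6, 9]
18 → extends → [2, 5, 6, 9, 18]
16 → replaces 18 → [2, 5, 6, 9, 16]
Longest strictly increasing subsequence has length 5, so deletions = 13 − 5 = 8.

8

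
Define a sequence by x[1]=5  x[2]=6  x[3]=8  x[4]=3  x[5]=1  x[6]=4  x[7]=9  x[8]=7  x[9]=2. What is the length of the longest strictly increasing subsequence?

Track the smallest tail for each achievable length (strict):
5 → extends → [5]
6 → extends → [5, 6]
8 → extends → [5, 6, 8]
3 → replaces 5 → [3, 6, 8]
1 → replaces 3 → [1, 6, 8]
4 → replaces 6 → [1, 4, 8]
9 → extends → [1, 4, 8, 9]
7 → replaces 8 → [1, 4, 7, 9]
2 → replaces 4 → [1, 2, 7, 9]
Four tails, so the longest strictly increasing subsequence has length 4 (e.g. 5, 6, 8, 9).

4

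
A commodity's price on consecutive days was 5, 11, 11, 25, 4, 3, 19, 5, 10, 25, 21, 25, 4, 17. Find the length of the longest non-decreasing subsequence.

6

Track the smallest tail for each achievable length (allowing ties):
5 → extends → [5]
11 → extends → [5, 11]
11 → extends → [5, 11, 11]
25 → extends → [5, 11, 11, 25]
4 → replaces 5 → [4, 11, 11, 25]
3 → replaces 4 → [3, 11, 11, 25]
19 → replaces 25 → [3, 11, 11, 19]
5 → replaces 11 → [3, 5, 11, 19]
10 → replaces 11 → [3, 5, 10, 19]
25 → extends → [3, 5, 10, 19, 25]
21 → replaces 25 → [3, 5, 10, 19, 21]
25 → extends → [3, 5, 10, 19, 21, 25]
4 → replaces 5 → [3, 4, 10, 19, 21, 25]
17 → replaces 19 → [3, 4, 10, 17, 21, 25]
Six tails, so the longest non-decreasing subsequence has length 6 (e.g. 5, 11, 11, 25, 25, 25).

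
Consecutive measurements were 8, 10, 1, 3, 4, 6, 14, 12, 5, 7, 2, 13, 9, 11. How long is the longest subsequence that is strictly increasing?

7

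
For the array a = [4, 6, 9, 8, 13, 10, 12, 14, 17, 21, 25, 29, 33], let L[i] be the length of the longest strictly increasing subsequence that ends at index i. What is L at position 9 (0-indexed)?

dp[i] = 1 + max{dp[j] : j<i, a[j]<a[i]} (or 1 if no such j):
i:      0  1  2  3  4  5  6  7  8  9 10 11 12
a[i]:   4  6  9  8 13 10 12 14 17 21 25 29 33
dp:     1  2  3  3  4  4  5  6  7  8  9 10 11
At index 9 the value is 8.

8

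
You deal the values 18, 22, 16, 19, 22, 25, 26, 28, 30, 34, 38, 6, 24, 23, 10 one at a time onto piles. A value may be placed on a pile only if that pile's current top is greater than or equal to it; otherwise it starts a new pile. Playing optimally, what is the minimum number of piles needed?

9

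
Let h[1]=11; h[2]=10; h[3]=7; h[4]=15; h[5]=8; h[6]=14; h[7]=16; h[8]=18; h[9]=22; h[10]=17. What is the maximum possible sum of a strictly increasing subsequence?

85

Let S[i] be the best sum of a strictly increasing subsequence ending at i:
i:      1  2  3  4  5  6  7  8  9 10
h[i]:  11 10  7 15  8 14 16 18 22 17
S:     11 10  7 26 15 29 45 63 85 62
Maximum is 85 (e.g. 7 + 8 + 14 + 16 + 18 + 22).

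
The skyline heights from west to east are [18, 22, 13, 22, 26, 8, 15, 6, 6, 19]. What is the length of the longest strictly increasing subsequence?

3

Let dp[i] be the length of the longest such subsequence ending at index i:
i:      1  2  3  4  5  6  7  8  9 10
a[i]:  18 22 13 22 26  8 15  6  6 19
dp:     1  2  1  2  3  1  2  1  1  3
Maximum dp value is 3.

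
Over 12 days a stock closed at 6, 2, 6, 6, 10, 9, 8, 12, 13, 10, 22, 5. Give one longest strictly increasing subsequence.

2, 6, 10, 12, 13, 22

Patience tails give the LIS length; then backtrack through the dp parents:
6 → extends → [6]
2 → replaces 6 → [2]
6 → extends → [2, 6]
6 → already a tail → [2, 6]
10 → extends → [2, 6, 10]
9 → replaces 10 → [2, 6, 9]
8 → replaces 9 → [2, 6, 8]
12 → extends → [2, 6, 8, 12]
13 → extends → [2, 6, 8, 12, 13]
10 → replaces 12 → [2, 6, 8, 10, 13]
22 → extends → [2, 6, 8, 10, 13, 22]
5 → replaces 6 → [2, 5, 8, 10, 13, 22]
Length 6; one witness is 2, 6, 10, 12, 13, 22.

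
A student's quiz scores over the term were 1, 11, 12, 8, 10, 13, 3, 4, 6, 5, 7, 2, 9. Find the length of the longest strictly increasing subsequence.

Let dp[i] be the length of the longest such subsequence ending at index i:
i:      1  2  3  4  5  6  7  8  9 10 11 12 13
a[i]:   1 11 12  8 10 13  3  4  6  5  7  2  9
dp:     1  2  3  2  3  4  2  3  4  4  5  2  6
Maximum dp value is 6.

6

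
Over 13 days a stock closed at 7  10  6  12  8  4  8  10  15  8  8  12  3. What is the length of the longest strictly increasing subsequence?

4

Track the smallest tail for each achievable length (strict):
7 → extends → [7]
10 → extends → [7, 10]
6 → replaces 7 → [6, 10]
12 → extends → [6, 10, 12]
8 → replaces 10 → [6, 8, 12]
4 → replaces 6 → [4, 8, 12]
8 → already a tail → [4, 8, 12]
10 → replaces 12 → [4, 8, 10]
15 → extends → [4, 8, 10, 15]
8 → already a tail → [4, 8, 10, 15]
8 → already a tail → [4, 8, 10, 15]
12 → replaces 15 → [4, 8, 10, 12]
3 → replaces 4 → [3, 8, 10, 12]
Four tails, so the longest strictly increasing subsequence has length 4 (e.g. 7, 10, 12, 15).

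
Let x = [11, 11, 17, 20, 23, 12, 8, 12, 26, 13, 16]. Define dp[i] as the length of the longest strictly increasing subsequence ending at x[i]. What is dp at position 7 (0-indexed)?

dp[i] = 1 + max{dp[j] : j<i, x[j]<x[i]} (or 1 if no such j):
i:      0  1  2  3  4  5  6  7  8  9 10
x[i]:  11 11 17 20 23 12  8 12 26 13 16
dp:     1  1  2  3  4  2  1  2  5  3  4
At index 7 the value is 2.

2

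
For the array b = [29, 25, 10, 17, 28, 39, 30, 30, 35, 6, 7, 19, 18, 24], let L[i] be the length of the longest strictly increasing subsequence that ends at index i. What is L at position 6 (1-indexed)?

4

dp[i] = 1 + max{dp[j] : j<i, b[j]<b[i]} (or 1 if no such j):
i:      1  2  3  4  5  6  7  8  9 10 11 12 13 14
b[i]:  29 25 10 17 28 39 30 30 35  6  7 19 18 24
dp:     1  1  1  2  3  4  4  4  5  1  2  3  3  4
At index 6 the value is 4.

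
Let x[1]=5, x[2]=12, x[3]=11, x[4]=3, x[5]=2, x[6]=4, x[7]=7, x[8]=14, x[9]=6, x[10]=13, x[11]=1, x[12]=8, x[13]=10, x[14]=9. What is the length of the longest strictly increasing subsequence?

Track the smallest tail for each achievable length (strict):
5 → extends → [5]
12 → extends → [5, 12]
11 → replaces 12 → [5, 11]
3 → replaces 5 → [3, 11]
2 → replaces 3 → [2, 11]
4 → replaces 11 → [2, 4]
7 → extends → [2, 4, 7]
14 → extends → [2, 4, 7, 14]
6 → replaces 7 → [2, 4, 6, 14]
13 → replaces 14 → [2, 4, 6, 13]
1 → replaces 2 → [1, 4, 6, 13]
8 → replaces 13 → [1, 4, 6, 8]
10 → extends → [1, 4, 6, 8, 10]
9 → replaces 10 → [1, 4, 6, 8, 9]
Five tails, so the longest strictly increasing subsequence has length 5 (e.g. 3, 4, 7, 8, 10).

5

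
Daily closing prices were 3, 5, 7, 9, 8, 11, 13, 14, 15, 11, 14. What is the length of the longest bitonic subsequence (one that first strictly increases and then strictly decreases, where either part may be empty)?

9

inc[i] = longest strictly increasing subsequence ending at i; dec[i] = longest strictly decreasing subsequence starting at i:
i:      1  2  3  4  5  6  7  8  9 10 11
a[i]:   3  5  7  9  8 11 13 14 15 11 14
inc:    1  2  3  4  4  5  6  7  8  5  7
dec:    1  1  1  2  1  1  2  2  2  1  1
Best peak at i=9 (value 15): inc=8, dec=2, length 8+2−1 = 9.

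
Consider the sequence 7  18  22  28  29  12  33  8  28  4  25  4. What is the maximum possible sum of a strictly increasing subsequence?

Let S[i] be the best sum of a strictly increasing subsequence ending at i:
i:       1   2   3   4   5   6   7   8   9  10  11  12
a[i]:    7  18  22  28  29  12  33   8  28   4  25   4
S:       7  25  47  75 104  19 137  15  75   4  72   4
Maximum is 137 (e.g. 7 + 18 + 22 + 28 + 29 + 33).

137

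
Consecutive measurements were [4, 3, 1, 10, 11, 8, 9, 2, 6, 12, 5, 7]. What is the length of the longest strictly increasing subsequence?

4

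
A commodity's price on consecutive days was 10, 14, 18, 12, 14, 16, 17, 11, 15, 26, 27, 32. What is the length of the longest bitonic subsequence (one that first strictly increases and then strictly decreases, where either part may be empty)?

8

inc[i] = longest strictly increasing subsequence ending at i; dec[i] = longest strictly decreasing subsequence starting at i:
i:      1  2  3  4  5  6  7  8  9 10 11 12
a[i]:  10 14 18 12 14 16 17 11 15 26 27 32
inc:    1  2  3  2  3  4  5  2  4  6  7  8
dec:    1  3  3  2  2  2  2  1  1  1  1  1
Best peak at i=12 (value 32): inc=8, dec=1, length 8+1−1 = 8.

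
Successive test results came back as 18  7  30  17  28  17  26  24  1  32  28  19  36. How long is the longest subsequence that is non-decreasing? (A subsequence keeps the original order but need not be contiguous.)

6

Track the smallest tail for each achievable length (allowing ties):
18 → extends → [18]
7 → replaces 18 → [7]
30 → extends → [7, 30]
17 → replaces 30 → [7, 17]
28 → extends → [7, 17, 28]
17 → replaces 28 → [7, 17, 17]
26 → extends → [7, 17, 17, 26]
24 → replaces 26 → [7, 17, 17, 24]
1 → replaces 7 → [1, 17, 17, 24]
32 → extends → [1, 17, 17, 24, 32]
28 → replaces 32 → [1, 17, 17, 24, 28]
19 → replaces 24 → [1, 17, 17, 19, 28]
36 → extends → [1, 17, 17, 19, 28, 36]
Six tails, so the longest non-decreasing subsequence has length 6 (e.g. 7, 17, 17, 26, 32, 36).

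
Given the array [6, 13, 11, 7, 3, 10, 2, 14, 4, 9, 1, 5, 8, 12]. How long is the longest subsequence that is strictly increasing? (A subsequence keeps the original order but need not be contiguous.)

Track the smallest tail for each achievable length (strict):
6 → extends → [6]
13 → extends → [6, 13]
11 → replaces 13 → [6, 11]
7 → replaces 11 → [6, 7]
3 → replaces 6 → [3, 7]
10 → extends → [3, 7, 10]
2 → replaces 3 → [2, 7, 10]
14 → extends → [2, 7, 10, 14]
4 → replaces 7 → [2, 4, 10, 14]
9 → replaces 10 → [2, 4, 9, 14]
1 → replaces 2 → [1, 4, 9, 14]
5 → replaces 9 → [1, 4, 5, 14]
8 → replaces 14 → [1, 4, 5, 8]
12 → extends → [1, 4, 5, 8, 12]
Five tails, so the longest strictly increasing subsequence has length 5 (e.g. 3, 4, 5, 8, 12).

5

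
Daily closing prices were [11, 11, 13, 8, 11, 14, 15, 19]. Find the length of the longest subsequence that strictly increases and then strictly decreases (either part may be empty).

inc[i] = longest strictly increasing subsequence ending at i; dec[i] = longest strictly decreasing subsequence starting at i:
i:      1  2  3  4  5  6  7  8
a[i]:  11 11 13  8 11 14 15 19
inc:    1  1  2  1  2  3  4  5
dec:    2  2  2  1  1  1  1  1
Best peak at i=8 (value 19): inc=5, dec=1, length 5+1−1 = 5.

5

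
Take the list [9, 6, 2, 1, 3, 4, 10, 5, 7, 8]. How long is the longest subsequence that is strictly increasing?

Track the smallest tail for each achievable length (strict):
9 → extends → [9]
6 → replaces 9 → [6]
2 → replaces 6 → [2]
1 → replaces 2 → [1]
3 → extends → [1, 3]
4 → extends → [1, 3, 4]
10 → extends → [1, 3, 4, 10]
5 → replaces 10 → [1, 3, 4, 5]
7 → extends → [1, 3, 4, 5, 7]
8 → extends → [1, 3, 4, 5, 7, 8]
Six tails, so the longest strictly increasing subsequence has length 6 (e.g. 2, 3, 4, 5, 7, 8).

6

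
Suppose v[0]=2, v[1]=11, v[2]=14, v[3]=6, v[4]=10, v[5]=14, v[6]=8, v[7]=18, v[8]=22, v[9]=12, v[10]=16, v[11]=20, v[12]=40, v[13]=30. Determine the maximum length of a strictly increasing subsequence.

7

Let dp[i] be the length of the longest such subsequence ending at index i:
i:      0  1  2  3  4  5  6  7  8  9 10 11 12 13
v[i]:   2 11 14  6 10 14  8 18 22 12 16 20 40 30
dp:     1  2  3  2  3  4  3  5  6  4  5  6  7  7
Maximum dp value is 7.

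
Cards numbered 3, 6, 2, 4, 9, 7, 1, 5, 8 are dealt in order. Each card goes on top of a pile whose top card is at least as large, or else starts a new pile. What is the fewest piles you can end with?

4

Place each on the leftmost legal pile:
3 → new pile 1 (tops now [3])
6 → new pile 2 (tops now [3, 6])
2 → pile 1 (tops now [2, 6])
4 → pile 2 (tops now [2, 4])
9 → new pile 3 (tops now [2, 4, 9])
7 → pile 3 (tops now [2, 4, 7])
1 → pile 1 (tops now [1, 4, 7])
5 → pile 3 (tops now [1, 4, 5])
8 → new pile 4 (tops now [1, 4, 5, 8])
Four piles.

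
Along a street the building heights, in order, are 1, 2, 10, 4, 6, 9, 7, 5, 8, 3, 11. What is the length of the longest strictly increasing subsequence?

Let dp[i] be the length of the longest such subsequence ending at index i:
i:      1  2  3  4  5  6  7  8  9 10 11
a[i]:   1  2 10  4  6  9  7  5  8  3 11
dp:     1  2  3  3  4  5  5  4  6  3  7
Maximum dp value is 7.

7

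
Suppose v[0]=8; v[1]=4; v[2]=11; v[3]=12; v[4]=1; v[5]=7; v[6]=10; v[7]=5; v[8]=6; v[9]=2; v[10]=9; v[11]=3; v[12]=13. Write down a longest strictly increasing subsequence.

4, 5, 6, 9, 13

Patience tails give the LIS length; then backtrack through the dp parents:
8 → extends → [8]
4 → replaces 8 → [4]
11 → extends → [4, 11]
12 → extends → [4, 11, 12]
1 → replaces 4 → [1, 11, 12]
7 → replaces 11 → [1, 7, 12]
10 → replaces 12 → [1, 7, 10]
5 → replaces 7 → [1, 5, 10]
6 → replaces 10 → [1, 5, 6]
2 → replaces 5 → [1, 2, 6]
9 → extends → [1, 2, 6, 9]
3 → replaces 6 → [1, 2, 3, 9]
13 → extends → [1, 2, 3, 9, 13]
Length 5; one witness is 4, 5, 6, 9, 13.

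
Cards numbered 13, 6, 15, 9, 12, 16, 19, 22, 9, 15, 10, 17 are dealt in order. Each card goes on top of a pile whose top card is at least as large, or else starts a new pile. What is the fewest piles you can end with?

Place each on the leftmost legal pile:
13 → new pile 1 (tops now [13])
6 → pile 1 (tops now [6])
15 → new pile 2 (tops now [6, 15])
9 → pile 2 (tops now [6, 9])
12 → new pile 3 (tops now [6, 9, 12])
16 → new pile 4 (tops now [6, 9, 12, 16])
19 → new pile 5 (tops now [6, 9, 12, 16, 19])
22 → new pile 6 (tops now [6, 9, 12, 16, 19, 22])
9 → pile 2 (tops now [6, 9, 12, 16, 19, 22])
15 → pile 4 (tops now [6, 9, 12, 15, 19, 22])
10 → pile 3 (tops now [6, 9, 10, 15, 19, 22])
17 → pile 5 (tops now [6, 9, 10, 15, 17, 22])
Six piles.

6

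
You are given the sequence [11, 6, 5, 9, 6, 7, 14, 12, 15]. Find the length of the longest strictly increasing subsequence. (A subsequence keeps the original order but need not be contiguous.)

5

Track the smallest tail for each achievable length (strict):
11 → extends → [11]
6 → replaces 11 → [6]
5 → replaces 6 → [5]
9 → extends → [5, 9]
6 → replaces 9 → [5, 6]
7 → extends → [5, 6, 7]
14 → extends → [5, 6, 7, 14]
12 → replaces 14 → [5, 6, 7, 12]
15 → extends → [5, 6, 7, 12, 15]
Five tails, so the longest strictly increasing subsequence has length 5 (e.g. 5, 6, 7, 14, 15).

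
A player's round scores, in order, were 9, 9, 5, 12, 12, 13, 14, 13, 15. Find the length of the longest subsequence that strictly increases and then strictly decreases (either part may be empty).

5

inc[i] = longest strictly increasing subsequence ending at i; dec[i] = longest strictly decreasing subsequence starting at i:
i:      1  2  3  4  5  6  7  8  9
a[i]:   9  9  5 12 12 13 14 13 15
inc:    1  1  1  2  2  3  4  3  5
dec:    2  2  1  1  1  1  2  1  1
Best peak at i=7 (value 14): inc=4, dec=2, length 4+2−1 = 5.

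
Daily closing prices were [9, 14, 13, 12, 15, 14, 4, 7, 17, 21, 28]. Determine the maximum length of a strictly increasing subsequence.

6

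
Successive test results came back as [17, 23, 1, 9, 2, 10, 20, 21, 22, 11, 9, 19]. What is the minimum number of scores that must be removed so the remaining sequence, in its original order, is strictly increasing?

6

Fewest deletions = n − (longest strictly increasing subsequence).
i:      1  2  3  4  5  6  7  8  9 10 11 12
a[i]:  17 23  1  9  2 10 20 21 22 11  9 19
dp:     1  2  1  2  2  3  4  5  6  4  3  5
max dp = 6, so deletions = 12 − 6 = 6.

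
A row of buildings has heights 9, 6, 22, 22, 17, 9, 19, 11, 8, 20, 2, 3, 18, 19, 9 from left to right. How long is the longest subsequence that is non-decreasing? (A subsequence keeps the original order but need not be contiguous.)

Track the smallest tail for each achievable length (allowing ties):
9 → extends → [9]
6 → replaces 9 → [6]
22 → extends → [6, 22]
22 → extends → [6, 22, 22]
17 → replaces 22 → [6, 17, 22]
9 → replaces 17 → [6, 9, 22]
19 → replaces 22 → [6, 9, 19]
11 → replaces 19 → [6, 9, 11]
8 → replaces 9 → [6, 8, 11]
20 → extends → [6, 8, 11, 20]
2 → replaces 6 → [2, 8, 11, 20]
3 → replaces 8 → [2, 3, 11, 20]
18 → replaces 20 → [2, 3, 11, 18]
19 → extends → [2, 3, 11, 18, 19]
9 → replaces 11 → [2, 3, 9, 18, 19]
Five tails, so the longest non-decreasing subsequence has length 5 (e.g. 9, 9, 11, 18, 19).

5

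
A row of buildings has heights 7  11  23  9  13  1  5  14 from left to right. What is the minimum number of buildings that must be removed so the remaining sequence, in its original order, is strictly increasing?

4

Fewest deletions = n − (longest strictly increasing subsequence).
i:      1  2  3  4  5  6  7  8
a[i]:   7 11 23  9 13  1  5 14
dp:     1  2  3  2  3  1  2  4
max dp = 4, so deletions = 8 − 4 = 4.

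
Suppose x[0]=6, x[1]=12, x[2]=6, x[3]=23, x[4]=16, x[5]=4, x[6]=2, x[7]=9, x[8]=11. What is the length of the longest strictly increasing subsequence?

3

Track the smallest tail for each achievable length (strict):
6 → extends → [6]
12 → extends → [6, 12]
6 → already a tail → [6, 12]
23 → extends → [6, 12, 23]
16 → replaces 23 → [6, 12, 16]
4 → replaces 6 → [4, 12, 16]
2 → replaces 4 → [2, 12, 16]
9 → replaces 12 → [2, 9, 16]
11 → replaces 16 → [2, 9, 11]
Three tails, so the longest strictly increasing subsequence has length 3 (e.g. 6, 12, 23).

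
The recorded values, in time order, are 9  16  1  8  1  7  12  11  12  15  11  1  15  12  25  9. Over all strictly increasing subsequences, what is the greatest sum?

72

Let S[i] be the best sum of a strictly increasing subsequence ending at i:
i:      1  2  3  4  5  6  7  8  9 10 11 12 13 14 15 16
a[i]:   9 16  1  8  1  7 12 11 12 15 11  1 15 12 25  9
S:      9 25  1  9  1  8 21 20 32 47 20  1 47 32 72 18
Maximum is 72 (e.g. 1 + 8 + 11 + 12 + 15 + 25).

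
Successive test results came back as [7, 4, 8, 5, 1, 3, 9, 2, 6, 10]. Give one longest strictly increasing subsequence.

Patience tails give the LIS length; then backtrack through the dp parents:
7 → extends → [7]
4 → replaces 7 → [4]
8 → extends → [4, 8]
5 → replaces 8 → [4, 5]
1 → replaces 4 → [1, 5]
3 → replaces 5 → [1, 3]
9 → extends → [1, 3, 9]
2 → replaces 3 → [1, 2, 9]
6 → replaces 9 → [1, 2, 6]
10 → extends → [1, 2, 6, 10]
Length 4; one witness is 7, 8, 9, 10.

7, 8, 9, 10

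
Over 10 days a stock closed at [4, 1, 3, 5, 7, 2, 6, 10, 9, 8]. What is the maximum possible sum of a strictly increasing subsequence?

Let S[i] be the best sum of a strictly increasing subsequence ending at i:
i:      1  2  3  4  5  6  7  8  9 10
a[i]:   4  1  3  5  7  2  6 10  9  8
S:      4  1  4  9 16  3 15 26 25 24
Maximum is 26 (e.g. 1 + 3 + 5 + 7 + 10).

26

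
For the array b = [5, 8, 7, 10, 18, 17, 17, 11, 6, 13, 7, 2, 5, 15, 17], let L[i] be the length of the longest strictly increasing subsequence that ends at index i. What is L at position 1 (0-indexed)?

dp[i] = 1 + max{dp[j] : j<i, b[j]<b[i]} (or 1 if no such j):
i:      0  1  2  3  4  5  6  7  8  9 10 11 12 13 14
b[i]:   5  8  7 10 18 17 17 11  6 13  7  2  5 15 17
dp:     1  2  2  3  4  4  4  4  2  5  3  1  2  6  7
At index 1 the value is 2.

2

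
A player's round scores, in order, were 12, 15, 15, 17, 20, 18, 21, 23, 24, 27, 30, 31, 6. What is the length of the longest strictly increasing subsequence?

Track the smallest tail for each achievable length (strict):
12 → extends → [12]
15 → extends → [12, 15]
15 → already a tail → [12, 15]
17 → extends → [12, 15, 17]
20 → extends → [12, 15, 17, 20]
18 → replaces 20 → [12, 15, 17, 18]
21 → extends → [12, 15, 17, 18, 21]
23 → extends → [12, 15, 17, 18, 21, 23]
24 → extends → [12, 15, 17, 18, 21, 23, 24]
27 → extends → [12, 15, 17, 18, 21, 23, 24, 27]
30 → extends → [12, 15, 17, 18, 21, 23, 24, 27, 30]
31 → extends → [12, 15, 17, 18, 21, 23, 24, 27, 30, 31]
6 → replaces 12 → [6, 15, 17, 18, 21, 23, 24, 27, 30, 31]
Ten tails, so the longest strictly increasing subsequence has length 10 (e.g. 12, 15, 17, 20, 21, 23, 24, 27, 30, 31).

10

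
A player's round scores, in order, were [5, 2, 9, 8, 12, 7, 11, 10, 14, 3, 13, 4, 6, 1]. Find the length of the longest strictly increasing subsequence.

4

Let dp[i] be the length of the longest such subsequence ending at index i:
i:      1  2  3  4  5  6  7  8  9 10 11 12 13 14
a[i]:   5  2  9  8 12  7 11 10 14  3 13  4  6  1
dp:     1  1  2  2  3  2  3  3  4  2  4  3  4  1
Maximum dp value is 4.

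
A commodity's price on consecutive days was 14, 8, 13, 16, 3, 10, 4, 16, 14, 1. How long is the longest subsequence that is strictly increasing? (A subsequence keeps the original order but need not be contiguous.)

Let dp[i] be the length of the longest such subsequence ending at index i:
i:      1  2  3  4  5  6  7  8  9 10
a[i]:  14  8 13 16  3 10  4 16 14  1
dp:     1  1  2  3  1  2  2  3  3  1
Maximum dp value is 3.

3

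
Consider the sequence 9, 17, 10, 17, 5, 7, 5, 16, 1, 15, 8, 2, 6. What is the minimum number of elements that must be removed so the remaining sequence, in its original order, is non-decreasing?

Fewest deletions = n − (longest non-decreasing subsequence).
i:      1  2  3  4  5  6  7  8  9 10 11 12 13
a[i]:   9 17 10 17  5  7  5 16  1 15  8  2  6
dp:     1  2  2  3  1  2  2  3  1  3  3  2  3
max dp = 3, so deletions = 13 − 3 = 10.

10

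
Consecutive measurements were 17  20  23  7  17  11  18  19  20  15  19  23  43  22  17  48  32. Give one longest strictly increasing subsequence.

7, 17, 18, 19, 20, 23, 43, 48

Patience tails give the LIS length; then backtrack through the dp parents:
17 → extends → [17]
20 → extends → [17, 20]
23 → extends → [17, 20, 23]
7 → replaces 17 → [7, 20, 23]
17 → replaces 20 → [7, 17, 23]
11 → replaces 17 → [7, 11, 23]
18 → replaces 23 → [7, 11, 18]
19 → extends → [7, 11, 18, 19]
20 → extends → [7, 11, 18, 19, 20]
15 → replaces 18 → [7, 11, 15, 19, 20]
19 → already a tail → [7, 11, 15, 19, 20]
23 → extends → [7, 11, 15, 19, 20, 23]
43 → extends → [7, 11, 15, 19, 20, 23, 43]
22 → replaces 23 → [7, 11, 15, 19, 20, 22, 43]
17 → replaces 19 → [7, 11, 15, 17, 20, 22, 43]
48 → extends → [7, 11, 15, 17, 20, 22, 43, 48]
32 → replaces 43 → [7, 11, 15, 17, 20, 22, 32, 48]
Length 8; one witness is 7, 17, 18, 19, 20, 23, 43, 48.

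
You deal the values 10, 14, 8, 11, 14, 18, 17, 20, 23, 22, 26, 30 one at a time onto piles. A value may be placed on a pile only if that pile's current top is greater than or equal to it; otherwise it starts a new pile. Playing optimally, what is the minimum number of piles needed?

8

The minimum number of non-increasing subsequences covering a sequence equals the length of its longest strictly increasing subsequence.
LIS length is 8 (e.g. 10, 11, 14, 18, 20, 23, 26, 30), so 8 piles are needed.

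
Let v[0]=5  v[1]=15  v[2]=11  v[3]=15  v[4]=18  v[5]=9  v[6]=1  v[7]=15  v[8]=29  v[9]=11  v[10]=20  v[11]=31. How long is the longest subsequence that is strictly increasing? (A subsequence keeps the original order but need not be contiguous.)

6

Let dp[i] be the length of the longest such subsequence ending at index i:
i:      0  1  2  3  4  5  6  7  8  9 10 11
v[i]:   5 15 11 15 18  9  1 15 29 11 20 31
dp:     1  2  2  3  4  2  1  3  5  3  5  6
Maximum dp value is 6.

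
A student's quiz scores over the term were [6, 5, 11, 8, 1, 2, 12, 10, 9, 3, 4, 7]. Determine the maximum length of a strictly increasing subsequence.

5

Track the smallest tail for each achievable length (strict):
6 → extends → [6]
5 → replaces 6 → [5]
11 → extends → [5, 11]
8 → replaces 11 → [5, 8]
1 → replaces 5 → [1, 8]
2 → replaces 8 → [1, 2]
12 → extends → [1, 2, 12]
10 → replaces 12 → [1, 2, 10]
9 → replaces 10 → [1, 2, 9]
3 → replaces 9 → [1, 2, 3]
4 → extends → [1, 2, 3, 4]
7 → extends → [1, 2, 3, 4, 7]
Five tails, so the longest strictly increasing subsequence has length 5 (e.g. 1, 2, 3, 4, 7).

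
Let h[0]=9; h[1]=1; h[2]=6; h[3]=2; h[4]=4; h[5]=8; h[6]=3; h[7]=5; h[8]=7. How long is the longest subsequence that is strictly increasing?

Track the smallest tail for each achievable length (strict):
9 → extends → [9]
1 → replaces 9 → [1]
6 → extends → [1, 6]
2 → replaces 6 → [1, 2]
4 → extends → [1, 2, 4]
8 → extends → [1, 2, 4, 8]
3 → replaces 4 → [1, 2, 3, 8]
5 → replaces 8 → [1, 2, 3, 5]
7 → extends → [1, 2, 3, 5, 7]
Five tails, so the longest strictly increasing subsequence has length 5 (e.g. 1, 2, 4, 5, 7).

5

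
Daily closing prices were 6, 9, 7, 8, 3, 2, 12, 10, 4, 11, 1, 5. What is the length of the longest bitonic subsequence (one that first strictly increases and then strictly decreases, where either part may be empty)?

inc[i] = longest strictly increasing subsequence ending at i; dec[i] = longest strictly decreasing subsequence starting at i:
i:      1  2  3  4  5  6  7  8  9 10 11 12
a[i]:   6  9  7  8  3  2 12 10  4 11  1  5
inc:    1  2  2  3  1  1  4  4  2  5  1  3
dec:    4  5  4  4  3  2  4  3  2  2  1  1
Best peak at i=7 (value 12): inc=4, dec=4, length 4+4−1 = 7.

7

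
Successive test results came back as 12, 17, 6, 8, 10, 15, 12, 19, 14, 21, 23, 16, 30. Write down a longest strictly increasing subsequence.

Patience tails give the LIS length; then backtrack through the dp parents:
12 → extends → [12]
17 → extends → [12, 17]
6 → replaces 12 → [6, 17]
8 → replaces 17 → [6, 8]
10 → extends → [6, 8, 10]
15 → extends → [6, 8, 10, 15]
12 → replaces 15 → [6, 8, 10, 12]
19 → extends → [6, 8, 10, 12, 19]
14 → replaces 19 → [6, 8, 10, 12, 14]
21 → extends → [6, 8, 10, 12, 14, 21]
23 → extends → [6, 8, 10, 12, 14, 21, 23]
16 → replaces 21 → [6, 8, 10, 12, 14, 16, 23]
30 → extends → [6, 8, 10, 12, 14, 16, 23, 30]
Length 8; one witness is 6, 8, 10, 15, 19, 21, 23, 30.

6, 8, 10, 15, 19, 21, 23, 30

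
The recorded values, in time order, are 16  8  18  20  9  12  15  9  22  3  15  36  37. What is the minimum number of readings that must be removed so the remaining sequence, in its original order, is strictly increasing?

6

Fewest deletions = n − (longest strictly increasing subsequence).
i:      1  2  3  4  5  6  7  8  9 10 11 12 13
a[i]:  16  8 18 20  9 12 15  9 22  3 15 36 37
dp:     1  1  2  3  2  3  4  2  5  1  4  6  7
max dp = 7, so deletions = 13 − 7 = 6.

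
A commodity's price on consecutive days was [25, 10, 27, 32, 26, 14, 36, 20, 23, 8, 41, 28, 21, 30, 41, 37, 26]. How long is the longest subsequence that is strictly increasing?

Let dp[i] be the length of the longest such subsequence ending at index i:
i:      1  2  3  4  5  6  7  8  9 10 11 12 13 14 15 16 17
a[i]:  25 10 27 32 26 14 36 20 23  8 41 28 21 30 41 37 26
dp:     1  1  2  3  2  2  4  3  4  1  5  5  4  6  7  7  5
Maximum dp value is 7.

7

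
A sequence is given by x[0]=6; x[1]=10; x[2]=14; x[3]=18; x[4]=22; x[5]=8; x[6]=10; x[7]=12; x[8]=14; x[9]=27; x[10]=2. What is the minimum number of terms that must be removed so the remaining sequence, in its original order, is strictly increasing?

Fewest deletions = n − (longest strictly increasing subsequence).
i:      0  1  2  3  4  5  6  7  8  9 10
x[i]:   6 10 14 18 22  8 10 12 14 27  2
dp:     1  2  3  4  5  2  3  4  5  6  1
max dp = 6, so deletions = 11 − 6 = 5.

5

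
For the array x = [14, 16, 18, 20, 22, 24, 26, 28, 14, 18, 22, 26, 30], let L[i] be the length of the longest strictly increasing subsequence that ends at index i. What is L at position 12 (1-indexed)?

7

dp[i] = 1 + max{dp[j] : j<i, x[j]<x[i]} (or 1 if no such j):
i:      1  2  3  4  5  6  7  8  9 10 11 12 13
x[i]:  14 16 18 20 22 24 26 28 14 18 22 26 30
dp:     1  2  3  4  5  6  7  8  1  3  5  7  9
At index 12 the value is 7.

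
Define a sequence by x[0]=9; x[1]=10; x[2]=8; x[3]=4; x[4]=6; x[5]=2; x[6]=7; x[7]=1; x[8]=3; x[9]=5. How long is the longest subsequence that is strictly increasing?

3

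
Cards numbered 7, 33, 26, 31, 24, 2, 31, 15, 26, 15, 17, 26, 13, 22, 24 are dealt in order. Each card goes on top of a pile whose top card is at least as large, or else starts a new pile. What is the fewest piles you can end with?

5

Place each on the leftmost legal pile:
7 → new pile 1 (tops now [7])
33 → new pile 2 (tops now [7, 33])
26 → pile 2 (tops now [7, 26])
31 → new pile 3 (tops now [7, 26, 31])
24 → pile 2 (tops now [7, 24, 31])
2 → pile 1 (tops now [2, 24, 31])
31 → pile 3 (tops now [2, 24, 31])
15 → pile 2 (tops now [2, 15, 31])
26 → pile 3 (tops now [2, 15, 26])
15 → pile 2 (tops now [2, 15, 26])
17 → pile 3 (tops now [2, 15, 17])
26 → new pile 4 (tops now [2, 15, 17, 26])
13 → pile 2 (tops now [2, 13, 17, 26])
22 → pile 4 (tops now [2, 13, 17, 22])
24 → new pile 5 (tops now [2, 13, 17, 22, 24])
Five piles.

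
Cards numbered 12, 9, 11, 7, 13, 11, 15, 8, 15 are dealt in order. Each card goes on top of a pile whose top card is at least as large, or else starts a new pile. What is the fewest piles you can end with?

Place each on the leftmost legal pile:
12 → new pile 1 (tops now [12])
9 → pile 1 (tops now [9])
11 → new pile 2 (tops now [9, 11])
7 → pile 1 (tops now [7, 11])
13 → new pile 3 (tops now [7, 11, 13])
11 → pile 2 (tops now [7, 11, 13])
15 → new pile 4 (tops now [7, 11, 13, 15])
8 → pile 2 (tops now [7, 8, 13, 15])
15 → pile 4 (tops now [7, 8, 13, 15])
Four piles.

4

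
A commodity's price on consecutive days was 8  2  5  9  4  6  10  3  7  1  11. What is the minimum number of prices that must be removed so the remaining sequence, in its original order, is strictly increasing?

Fewest deletions = n − (longest strictly increasing subsequence).
Patience tails:
8 → extends → [8]
2 → replaces 8 → [2]
5 → extends → [2, 5]
9 → extends → [2, 5, 9]
4 → replaces 5 → [2, 4, 9]
6 → replaces 9 → [2, 4, 6]
10 → extends → [2, 4, 6, 10]
3 → replaces 4 → [2, 3, 6, 10]
7 → replaces 10 → [2, 3, 6, 7]
1 → replaces 2 → [1, 3, 6, 7]
11 → extends → [1, 3, 6, 7, 11]
Longest strictly increasing subsequence has length 5, so deletions = 11 − 5 = 6.

6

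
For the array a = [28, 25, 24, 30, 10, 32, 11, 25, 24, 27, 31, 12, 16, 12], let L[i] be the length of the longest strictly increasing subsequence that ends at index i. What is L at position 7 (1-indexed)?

2

dp[i] = 1 + max{dp[j] : j<i, a[j]<a[i]} (or 1 if no such j):
i:      1  2  3  4  5  6  7  8  9 10 11 12 13 14
a[i]:  28 25 24 30 10 32 11 25 24 27 31 12 16 12
dp:     1  1  1  2  1  3  2  3  3  4  5  3  4  3
At index 7 the value is 2.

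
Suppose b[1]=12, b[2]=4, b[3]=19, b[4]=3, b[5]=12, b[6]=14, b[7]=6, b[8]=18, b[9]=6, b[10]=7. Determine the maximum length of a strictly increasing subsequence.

4

Let dp[i] be the length of the longest such subsequence ending at index i:
i:      1  2  3  4  5  6  7  8  9 10
b[i]:  12  4 19  3 12 14  6 18  6  7
dp:     1  1  2  1  2  3  2  4  2  3
Maximum dp value is 4.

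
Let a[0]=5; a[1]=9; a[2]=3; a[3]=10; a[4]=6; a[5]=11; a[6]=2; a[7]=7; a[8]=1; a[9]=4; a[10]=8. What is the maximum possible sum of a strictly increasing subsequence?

35

Let S[i] be the best sum of a strictly increasing subsequence ending at i:
i:      0  1  2  3  4  5  6  7  8  9 10
a[i]:   5  9  3 10  6 11  2  7  1  4  8
S:      5 14  3 24 11 35  2 18  1  7 26
Maximum is 35 (e.g. 5 + 9 + 10 + 11).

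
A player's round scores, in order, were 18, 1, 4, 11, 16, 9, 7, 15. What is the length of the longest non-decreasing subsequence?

4

Track the smallest tail for each achievable length (allowing ties):
18 → extends → [18]
1 → replaces 18 → [1]
4 → extends → [1, 4]
11 → extends → [1, 4, 11]
16 → extends → [1, 4, 11, 16]
9 → replaces 11 → [1, 4, 9, 16]
7 → replaces 9 → [1, 4, 7, 16]
15 → replaces 16 → [1, 4, 7, 15]
Four tails, so the longest non-decreasing subsequence has length 4 (e.g. 1, 4, 11, 16).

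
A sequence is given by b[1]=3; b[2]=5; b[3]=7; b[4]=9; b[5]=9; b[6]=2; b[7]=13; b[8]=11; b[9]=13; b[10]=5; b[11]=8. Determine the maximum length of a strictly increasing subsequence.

Let dp[i] be the length of the longest such subsequence ending at index i:
i:      1  2  3  4  5  6  7  8  9 10 11
b[i]:   3  5  7  9  9  2 13 11 13  5  8
dp:     1  2  3  4  4  1  5  5  6  2  4
Maximum dp value is 6.

6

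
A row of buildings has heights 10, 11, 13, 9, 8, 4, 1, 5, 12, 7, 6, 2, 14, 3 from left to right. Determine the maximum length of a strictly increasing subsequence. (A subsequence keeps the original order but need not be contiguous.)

Track the smallest tail for each achievable length (strict):
10 → extends → [10]
11 → extends → [10, 11]
13 → extends → [10, 11, 13]
9 → replaces 10 → [9, 11, 13]
8 → replaces 9 → [8, 11, 13]
4 → replaces 8 → [4, 11, 13]
1 → replaces 4 → [1, 11, 13]
5 → replaces 11 → [1, 5, 13]
12 → replaces 13 → [1, 5, 12]
7 → replaces 12 → [1, 5, 7]
6 → replaces 7 → [1, 5, 6]
2 → replaces 5 → [1, 2, 6]
14 → extends → [1, 2, 6, 14]
3 → replaces 6 → [1, 2, 3, 14]
Four tails, so the longest strictly increasing subsequence has length 4 (e.g. 10, 11, 13, 14).

4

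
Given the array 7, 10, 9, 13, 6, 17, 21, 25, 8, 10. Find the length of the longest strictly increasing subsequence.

6

Track the smallest tail for each achievable length (strict):
7 → extends → [7]
10 → extends → [7, 10]
9 → replaces 10 → [7, 9]
13 → extends → [7, 9, 13]
6 → replaces 7 → [6, 9, 13]
17 → extends → [6, 9, 13, 17]
21 → extends → [6, 9, 13, 17, 21]
25 → extends → [6, 9, 13, 17, 21, 25]
8 → replaces 9 → [6, 8, 13, 17, 21, 25]
10 → replaces 13 → [6, 8, 10, 17, 21, 25]
Six tails, so the longest strictly increasing subsequence has length 6 (e.g. 7, 10, 13, 17, 21, 25).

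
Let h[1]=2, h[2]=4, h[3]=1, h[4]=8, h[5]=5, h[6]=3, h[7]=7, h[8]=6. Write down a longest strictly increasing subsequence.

2, 4, 5, 7

Patience tails give the LIS length; then backtrack through the dp parents:
2 → extends → [2]
4 → extends → [2, 4]
1 → replaces 2 → [1, 4]
8 → extends → [1, 4, 8]
5 → replaces 8 → [1, 4, 5]
3 → replaces 4 → [1, 3, 5]
7 → extends → [1, 3, 5, 7]
6 → replaces 7 → [1, 3, 5, 6]
Length 4; one witness is 2, 4, 5, 7.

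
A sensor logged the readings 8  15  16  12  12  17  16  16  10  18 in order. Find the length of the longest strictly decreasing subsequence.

Let dp[i] be the longest strictly decreasing subsequence ending at i:
i:      1  2  3  4  5  6  7  8  9 10
a[i]:   8 15 16 12 12 17 16 16 10 18
dp:     1  1  1  2  2  1  2  2  3  1
Maximum is 3.

3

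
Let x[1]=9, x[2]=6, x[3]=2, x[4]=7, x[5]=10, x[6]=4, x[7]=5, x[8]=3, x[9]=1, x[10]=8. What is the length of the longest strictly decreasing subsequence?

5

Let dp[i] be the longest strictly decreasing subsequence ending at i:
i:      1  2  3  4  5  6  7  8  9 10
x[i]:   9  6  2  7 10  4  5  3  1  8
dp:     1  2  3  2  1  3  3  4  5  2
Maximum is 5.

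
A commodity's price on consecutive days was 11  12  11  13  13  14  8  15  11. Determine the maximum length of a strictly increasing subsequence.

5

Let dp[i] be the length of the longest such subsequence ending at index i:
i:      1  2  3  4  5  6  7  8  9
a[i]:  11 12 11 13 13 14  8 15 11
dp:     1  2  1  3  3  4  1  5  2
Maximum dp value is 5.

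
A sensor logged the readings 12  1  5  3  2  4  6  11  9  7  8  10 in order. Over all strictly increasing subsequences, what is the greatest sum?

39

Let S[i] be the best sum of a strictly increasing subsequence ending at i:
i:      1  2  3  4  5  6  7  8  9 10 11 12
a[i]:  12  1  5  3  2  4  6 11  9  7  8 10
S:     12  1  6  4  3  8 14 25 23 21 29 39
Maximum is 39 (e.g. 1 + 3 + 4 + 6 + 7 + 8 + 10).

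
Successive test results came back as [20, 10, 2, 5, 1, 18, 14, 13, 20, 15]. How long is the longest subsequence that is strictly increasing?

4

Track the smallest tail for each achievable length (strict):
20 → extends → [20]
10 → replaces 20 → [10]
2 → replaces 10 → [2]
5 → extends → [2, 5]
1 → replaces 2 → [1, 5]
18 → extends → [1, 5, 18]
14 → replaces 18 → [1, 5, 14]
13 → replaces 14 → [1, 5, 13]
20 → extends → [1, 5, 13, 20]
15 → replaces 20 → [1, 5, 13, 15]
Four tails, so the longest strictly increasing subsequence has length 4 (e.g. 2, 5, 18, 20).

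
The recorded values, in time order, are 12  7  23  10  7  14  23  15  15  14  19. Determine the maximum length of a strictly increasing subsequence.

5

Let dp[i] be the length of the longest such subsequence ending at index i:
i:      1  2  3  4  5  6  7  8  9 10 11
a[i]:  12  7 23 10  7 14 23 15 15 14 19
dp:     1  1  2  2  1  3  4  4  4  3  5
Maximum dp value is 5.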